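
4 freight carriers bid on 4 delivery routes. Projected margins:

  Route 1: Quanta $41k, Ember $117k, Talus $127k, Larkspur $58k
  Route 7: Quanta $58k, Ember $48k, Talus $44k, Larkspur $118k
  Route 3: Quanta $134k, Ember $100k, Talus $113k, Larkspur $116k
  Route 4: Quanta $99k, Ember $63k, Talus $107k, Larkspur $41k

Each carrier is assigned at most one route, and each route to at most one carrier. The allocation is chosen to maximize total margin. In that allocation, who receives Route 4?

This is the linear assignment problem.
Optimal: Quanta→Route 3 ($134k), Ember→Route 1 ($117k), Talus→Route 4 ($107k), Larkspur→Route 7 ($118k) — total 134+117+107+118 = $476k.
Column-greedy (each route in turn goes to its best remaining carrier) gives $442k, worse by 34.
No other one-to-one assignment exceeds $476k.
Talus's own top route is Route 1 ($127k), but forcing Talus→Route 1 and reassigning the rest optimally gives only $444k — worse by 32.

Talus receives Route 4.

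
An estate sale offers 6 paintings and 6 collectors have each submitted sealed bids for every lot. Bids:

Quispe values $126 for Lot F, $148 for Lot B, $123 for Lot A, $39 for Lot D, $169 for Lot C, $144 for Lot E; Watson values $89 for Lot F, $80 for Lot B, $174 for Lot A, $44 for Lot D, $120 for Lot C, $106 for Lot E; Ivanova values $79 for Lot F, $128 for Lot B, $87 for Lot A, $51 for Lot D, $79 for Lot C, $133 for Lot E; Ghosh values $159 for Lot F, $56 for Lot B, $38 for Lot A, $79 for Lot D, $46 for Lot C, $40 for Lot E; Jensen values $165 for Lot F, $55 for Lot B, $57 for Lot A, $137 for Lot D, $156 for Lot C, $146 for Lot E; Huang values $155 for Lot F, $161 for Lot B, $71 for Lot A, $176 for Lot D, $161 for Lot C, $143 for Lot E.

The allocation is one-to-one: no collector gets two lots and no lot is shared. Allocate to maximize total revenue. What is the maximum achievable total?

Maximum total: $952

This is a one-to-one assignment (maximum-weight bipartite matching).
Optimal: Quispe→Lot C ($169), Watson→Lot A ($174), Ivanova→Lot B ($128), Ghosh→Lot F ($159), Jensen→Lot E ($146), Huang→Lot D ($176) — total 169+174+128+159+146+176 = $952.
Row-greedy (each collector in turn takes its best remaining lot) gives $933, worse by 19.
Next-best assignment: Quispe→Lot B, Watson→Lot A, Ivanova→Lot E, Ghosh→Lot F, Jensen→Lot C, Huang→Lot D = $946.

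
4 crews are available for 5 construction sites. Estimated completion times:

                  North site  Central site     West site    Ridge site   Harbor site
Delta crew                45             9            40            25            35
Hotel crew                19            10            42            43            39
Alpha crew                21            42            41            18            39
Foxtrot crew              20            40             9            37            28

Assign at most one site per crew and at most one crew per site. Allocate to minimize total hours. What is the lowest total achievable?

Optimal: Delta crew→Central site (9 hours), Hotel crew→North site (19 hours), Alpha crew→Ridge site (18 hours), Foxtrot crew→West site (9 hours) — total 9+19+18+9 = 55 hours.
No other one-to-one assignment undercuts 55 hours.

Min total: 55 hours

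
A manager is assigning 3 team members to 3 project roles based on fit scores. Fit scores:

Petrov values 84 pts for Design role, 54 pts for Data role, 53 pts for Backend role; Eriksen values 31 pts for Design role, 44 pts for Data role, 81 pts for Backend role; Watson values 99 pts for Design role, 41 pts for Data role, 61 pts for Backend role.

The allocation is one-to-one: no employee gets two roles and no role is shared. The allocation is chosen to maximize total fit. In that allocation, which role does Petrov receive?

Petrov receives Data role.

Optimal: Petrov→Data role (54 pts), Eriksen→Backend role (81 pts), Watson→Design role (99 pts) — total 54+81+99 = 234 pts.
Row-greedy (each employee in turn takes its best remaining role) gives 206 pts, worse by 28.
Swapping Eriksen↔Petrov (Eriksen→Data role 44 pts, Petrov→Backend role 53 pts) loses 38.
Every other assignment is strictly worse.
Petrov's own top role is Design role (84 pts), but forcing Petrov→Design role and reassigning the rest optimally gives only 206 pts — worse by 28.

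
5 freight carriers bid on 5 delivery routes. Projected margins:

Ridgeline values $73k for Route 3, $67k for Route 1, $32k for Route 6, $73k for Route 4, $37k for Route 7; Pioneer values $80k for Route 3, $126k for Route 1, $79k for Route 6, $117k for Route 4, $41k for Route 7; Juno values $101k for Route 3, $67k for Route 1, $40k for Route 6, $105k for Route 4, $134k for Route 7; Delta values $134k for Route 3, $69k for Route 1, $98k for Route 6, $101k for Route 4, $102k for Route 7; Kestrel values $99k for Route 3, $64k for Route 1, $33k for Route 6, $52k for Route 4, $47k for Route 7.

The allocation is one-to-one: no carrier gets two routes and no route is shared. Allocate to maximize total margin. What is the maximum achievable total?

Max total: $530k

Optimal: Ridgeline→Route 4 ($73k), Pioneer→Route 1 ($126k), Juno→Route 7 ($134k), Delta→Route 6 ($98k), Kestrel→Route 3 ($99k) — total 73+126+134+98+99 = $530k.
Column-greedy (each route in turn goes to its best remaining carrier) gives $420k, worse by 110.
Next-best assignment: Ridgeline→Route 1, Pioneer→Route 4, Juno→Route 7, Delta→Route 6, Kestrel→Route 3 = $515k.
Checked against all permutations: $530k is optimal.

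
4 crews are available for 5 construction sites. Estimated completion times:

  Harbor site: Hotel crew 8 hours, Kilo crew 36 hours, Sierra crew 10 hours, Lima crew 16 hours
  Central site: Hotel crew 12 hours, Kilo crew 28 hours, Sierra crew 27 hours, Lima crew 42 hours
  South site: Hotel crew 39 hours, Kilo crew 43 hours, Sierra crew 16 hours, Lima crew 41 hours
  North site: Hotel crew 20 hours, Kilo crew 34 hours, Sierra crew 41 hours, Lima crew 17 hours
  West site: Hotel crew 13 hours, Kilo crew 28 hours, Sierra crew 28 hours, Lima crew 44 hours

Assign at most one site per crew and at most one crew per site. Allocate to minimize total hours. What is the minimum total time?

Minimum total: 67 hours

This is the linear assignment problem.
Optimal: Hotel crew→Central site (12 hours), Kilo crew→West site (28 hours), Sierra crew→Harbor site (10 hours), Lima crew→North site (17 hours) — total 12+28+10+17 = 67 hours.
Min-entry greedy (repeatedly take the single cheapest remaining cell) gives 69 hours, worse by 2.
Swapping Kilo crew↔Sierra crew (Kilo crew→Harbor site 36 hours, Sierra crew→West site 28 hours) adds 26.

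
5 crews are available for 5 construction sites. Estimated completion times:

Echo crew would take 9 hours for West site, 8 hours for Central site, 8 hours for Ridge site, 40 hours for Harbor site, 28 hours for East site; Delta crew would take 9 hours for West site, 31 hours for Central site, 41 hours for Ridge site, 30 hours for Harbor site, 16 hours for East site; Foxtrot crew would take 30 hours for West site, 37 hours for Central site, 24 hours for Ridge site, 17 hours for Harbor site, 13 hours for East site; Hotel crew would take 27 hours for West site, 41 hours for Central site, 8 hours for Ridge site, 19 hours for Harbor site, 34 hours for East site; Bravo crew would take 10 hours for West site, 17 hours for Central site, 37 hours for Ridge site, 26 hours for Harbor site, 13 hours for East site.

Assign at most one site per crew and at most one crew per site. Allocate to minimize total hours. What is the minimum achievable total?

Minimum total: 55 hours

This is the linear assignment problem.
Optimal: Echo crew→Central site (8 hours), Delta crew→West site (9 hours), Foxtrot crew→Harbor site (17 hours), Hotel crew→Ridge site (8 hours), Bravo crew→East site (13 hours) — total 8+9+17+8+13 = 55 hours.
Row-greedy (each crew in turn takes its cheapest remaining site) gives 64 hours, worse by 9.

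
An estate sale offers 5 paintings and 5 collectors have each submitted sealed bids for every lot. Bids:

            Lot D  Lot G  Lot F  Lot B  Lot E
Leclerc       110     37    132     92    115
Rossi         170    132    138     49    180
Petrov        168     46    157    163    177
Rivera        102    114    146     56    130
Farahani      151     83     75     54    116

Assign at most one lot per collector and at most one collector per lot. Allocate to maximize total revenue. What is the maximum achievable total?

Treat this as an assignment problem: match each collector to one lot.
Optimal: Leclerc→Lot F ($132), Rossi→Lot E ($180), Petrov→Lot B ($163), Rivera→Lot G ($114), Farahani→Lot D ($151) — total 132+180+163+114+151 = $740.
Row-greedy (each collector in turn takes its best remaining lot) gives $648, worse by 92.
Swapping Leclerc↔Rivera (Leclerc→Lot G $37, Rivera→Lot F $146) loses 63.

Max total: $740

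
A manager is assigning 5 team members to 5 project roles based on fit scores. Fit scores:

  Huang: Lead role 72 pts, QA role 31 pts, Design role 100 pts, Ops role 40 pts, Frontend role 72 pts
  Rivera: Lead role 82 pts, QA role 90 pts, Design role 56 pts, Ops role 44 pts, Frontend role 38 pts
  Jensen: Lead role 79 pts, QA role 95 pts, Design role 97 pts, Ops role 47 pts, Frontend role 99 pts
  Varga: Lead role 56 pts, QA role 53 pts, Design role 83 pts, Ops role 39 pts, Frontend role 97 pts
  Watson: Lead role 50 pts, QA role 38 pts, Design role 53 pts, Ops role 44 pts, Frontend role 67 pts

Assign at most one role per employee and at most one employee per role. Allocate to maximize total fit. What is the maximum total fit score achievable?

Optimal: Huang→Design role (100 pts), Rivera→Lead role (82 pts), Jensen→QA role (95 pts), Varga→Frontend role (97 pts), Watson→Ops role (44 pts) — total 100+82+95+97+44 = 418 pts.
Row-greedy (each employee in turn takes its best remaining role) gives 389 pts, worse by 29.
No other one-to-one assignment exceeds 418 pts.

Maximum total: 418 pts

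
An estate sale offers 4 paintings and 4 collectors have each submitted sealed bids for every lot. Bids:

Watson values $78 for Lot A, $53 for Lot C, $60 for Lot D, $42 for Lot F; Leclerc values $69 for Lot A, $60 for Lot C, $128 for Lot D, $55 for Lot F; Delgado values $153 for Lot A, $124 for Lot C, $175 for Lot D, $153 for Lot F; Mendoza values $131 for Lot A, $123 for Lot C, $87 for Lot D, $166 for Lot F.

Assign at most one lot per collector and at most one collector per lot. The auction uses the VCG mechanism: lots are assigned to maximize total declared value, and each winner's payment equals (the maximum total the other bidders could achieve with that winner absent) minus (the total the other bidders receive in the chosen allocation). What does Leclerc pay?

Efficient allocation: Watson→Lot C ($53), Leclerc→Lot D ($128), Delgado→Lot A ($153), Mendoza→Lot F ($166); total welfare W = $500.
Leclerc receives Lot D at value $128, so the others get W − 128 = $372.
Without Leclerc: best allocation of the remaining 3 bidders over all 4 lots is Watson→Lot A ($78), Delgado→Lot D ($175), Mendoza→Lot F ($166), total $419.
VCG payment = (others' best without Leclerc) − (others' welfare with Leclerc) = 419 − 372 = $47.

Leclerc pays $47.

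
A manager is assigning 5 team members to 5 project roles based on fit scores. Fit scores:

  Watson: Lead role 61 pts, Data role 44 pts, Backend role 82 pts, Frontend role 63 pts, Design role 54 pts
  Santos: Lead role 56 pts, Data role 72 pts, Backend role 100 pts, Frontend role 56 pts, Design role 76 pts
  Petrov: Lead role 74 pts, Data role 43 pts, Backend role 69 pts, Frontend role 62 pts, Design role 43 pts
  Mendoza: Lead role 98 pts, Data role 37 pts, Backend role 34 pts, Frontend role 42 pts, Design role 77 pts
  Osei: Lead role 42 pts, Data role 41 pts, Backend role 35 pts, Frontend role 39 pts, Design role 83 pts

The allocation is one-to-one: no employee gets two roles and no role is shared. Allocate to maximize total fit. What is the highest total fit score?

Maximum total: 397 pts

Optimal: Watson→Backend role (82 pts), Santos→Data role (72 pts), Petrov→Frontend role (62 pts), Mendoza→Lead role (98 pts), Osei→Design role (83 pts) — total 82+72+62+98+83 = 397 pts.
Row-greedy (each employee in turn takes its best remaining role) gives 315 pts, worse by 82.
Swapping Mendoza↔Petrov (Mendoza→Frontend role 42 pts, Petrov→Lead role 74 pts) loses 44.
No other one-to-one assignment exceeds 397 pts.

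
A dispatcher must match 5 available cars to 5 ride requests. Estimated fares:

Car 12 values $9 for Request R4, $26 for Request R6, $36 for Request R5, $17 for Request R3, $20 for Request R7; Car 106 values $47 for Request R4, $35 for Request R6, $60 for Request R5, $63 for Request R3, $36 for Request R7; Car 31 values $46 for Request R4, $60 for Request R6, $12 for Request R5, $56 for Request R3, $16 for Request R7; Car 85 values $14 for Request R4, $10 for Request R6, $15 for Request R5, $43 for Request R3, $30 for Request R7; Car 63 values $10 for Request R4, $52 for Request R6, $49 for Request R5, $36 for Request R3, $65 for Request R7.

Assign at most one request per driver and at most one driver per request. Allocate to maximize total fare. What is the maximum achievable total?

Maximum total: $251

Optimal: Car 12→Request R5 ($36), Car 106→Request R4 ($47), Car 31→Request R6 ($60), Car 85→Request R3 ($43), Car 63→Request R7 ($65) — total 36+47+60+43+65 = $251.
Max-entry greedy (repeatedly take the single best remaining cell) gives $238, worse by 13.
Checked against all permutations: $251 is optimal.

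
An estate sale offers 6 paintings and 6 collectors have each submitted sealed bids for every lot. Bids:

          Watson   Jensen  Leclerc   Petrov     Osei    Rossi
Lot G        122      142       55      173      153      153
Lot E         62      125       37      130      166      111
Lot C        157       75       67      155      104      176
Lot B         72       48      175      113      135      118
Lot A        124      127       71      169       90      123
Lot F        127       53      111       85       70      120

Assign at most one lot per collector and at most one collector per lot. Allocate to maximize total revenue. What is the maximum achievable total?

Treat this as an assignment problem: match each collector to one lot.
Optimal: Watson→Lot F ($127), Jensen→Lot G ($142), Leclerc→Lot B ($175), Petrov→Lot A ($169), Osei→Lot E ($166), Rossi→Lot C ($176) — total 127+142+175+169+166+176 = $955.
Row-greedy (each collector in turn takes its best remaining lot) gives $929, worse by 26.
Every other assignment is strictly worse.

Max total: $955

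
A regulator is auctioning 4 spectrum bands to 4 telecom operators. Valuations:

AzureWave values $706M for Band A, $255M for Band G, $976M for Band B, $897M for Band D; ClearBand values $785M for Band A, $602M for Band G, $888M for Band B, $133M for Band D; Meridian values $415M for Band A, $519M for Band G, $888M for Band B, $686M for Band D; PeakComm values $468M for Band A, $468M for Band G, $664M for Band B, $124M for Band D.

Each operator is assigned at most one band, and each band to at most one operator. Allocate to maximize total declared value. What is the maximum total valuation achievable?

Max total: $3038M

Optimal: AzureWave→Band D ($897M), ClearBand→Band A ($785M), Meridian→Band B ($888M), PeakComm→Band G ($468M) — total 897+785+888+468 = $3038M.
Max-entry greedy (repeatedly take the single best remaining cell) gives $2915M, worse by 123.
No other one-to-one assignment exceeds $3038M.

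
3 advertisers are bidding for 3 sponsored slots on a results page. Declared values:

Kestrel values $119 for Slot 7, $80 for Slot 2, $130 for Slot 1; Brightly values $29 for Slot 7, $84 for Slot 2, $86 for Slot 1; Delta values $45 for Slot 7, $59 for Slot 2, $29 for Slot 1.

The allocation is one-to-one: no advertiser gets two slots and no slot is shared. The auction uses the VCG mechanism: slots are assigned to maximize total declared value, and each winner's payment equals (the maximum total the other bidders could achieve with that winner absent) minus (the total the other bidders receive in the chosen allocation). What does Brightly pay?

Efficient allocation: Kestrel→Slot 7 ($119), Brightly→Slot 1 ($86), Delta→Slot 2 ($59); total welfare W = $264.
Brightly receives Slot 1 at value $86, so the others get W − 86 = $178.
Without Brightly: best allocation of the remaining 2 bidders over all 3 slots is Kestrel→Slot 1 ($130), Delta→Slot 2 ($59), total $189.
VCG payment = (others' best without Brightly) − (others' welfare with Brightly) = 189 − 178 = $11.

Brightly pays $11.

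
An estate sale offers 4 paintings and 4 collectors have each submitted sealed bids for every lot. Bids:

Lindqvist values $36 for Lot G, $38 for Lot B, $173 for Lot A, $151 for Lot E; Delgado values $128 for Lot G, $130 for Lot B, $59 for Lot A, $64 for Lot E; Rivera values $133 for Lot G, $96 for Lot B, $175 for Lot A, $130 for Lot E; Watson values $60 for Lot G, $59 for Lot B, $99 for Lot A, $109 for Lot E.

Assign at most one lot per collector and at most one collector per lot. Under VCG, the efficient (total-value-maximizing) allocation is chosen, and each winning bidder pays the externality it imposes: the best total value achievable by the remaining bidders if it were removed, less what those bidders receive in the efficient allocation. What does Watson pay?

Watson pays $20.

Efficient allocation: Lindqvist→Lot A ($173), Delgado→Lot B ($130), Rivera→Lot G ($133), Watson→Lot E ($109); total welfare W = $545.
Watson receives Lot E at value $109, so the others get W − 109 = $436.
Without Watson: best allocation of the remaining 3 bidders over all 4 lots is Lindqvist→Lot E ($151), Delgado→Lot B ($130), Rivera→Lot A ($175), total $456.
VCG payment = (others' best without Watson) − (others' welfare with Watson) = 456 − 436 = $20.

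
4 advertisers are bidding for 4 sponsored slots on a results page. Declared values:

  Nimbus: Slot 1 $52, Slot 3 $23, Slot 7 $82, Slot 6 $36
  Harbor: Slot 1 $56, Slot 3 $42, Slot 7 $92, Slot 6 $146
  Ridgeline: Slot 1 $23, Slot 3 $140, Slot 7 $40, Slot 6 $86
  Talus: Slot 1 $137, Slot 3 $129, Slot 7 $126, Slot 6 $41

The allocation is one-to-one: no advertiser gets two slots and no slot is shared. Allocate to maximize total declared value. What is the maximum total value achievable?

Optimal: Nimbus→Slot 7 ($82), Harbor→Slot 6 ($146), Ridgeline→Slot 3 ($140), Talus→Slot 1 ($137) — total 82+146+140+137 = $505.
Checked against all permutations: $505 is optimal.

Max total: $505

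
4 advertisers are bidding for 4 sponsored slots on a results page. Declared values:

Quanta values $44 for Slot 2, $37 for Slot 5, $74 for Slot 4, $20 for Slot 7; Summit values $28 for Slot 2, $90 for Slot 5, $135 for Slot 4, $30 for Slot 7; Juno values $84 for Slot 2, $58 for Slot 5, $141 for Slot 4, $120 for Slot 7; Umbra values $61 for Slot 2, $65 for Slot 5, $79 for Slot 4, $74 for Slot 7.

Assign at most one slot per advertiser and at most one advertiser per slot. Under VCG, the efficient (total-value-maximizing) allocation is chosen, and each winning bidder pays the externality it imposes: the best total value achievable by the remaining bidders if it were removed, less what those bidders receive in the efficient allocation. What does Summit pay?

Summit pays $30.

Efficient allocation: Quanta→Slot 2 ($44), Summit→Slot 4 ($135), Juno→Slot 7 ($120), Umbra→Slot 5 ($65); total welfare W = $364.
Summit receives Slot 4 at value $135, so the others get W − 135 = $229.
Without Summit: best allocation of the remaining 3 bidders over all 4 slots is Quanta→Slot 2 ($44), Juno→Slot 4 ($141), Umbra→Slot 7 ($74), total $259.
VCG payment = (others' best without Summit) − (others' welfare with Summit) = 259 − 229 = $30.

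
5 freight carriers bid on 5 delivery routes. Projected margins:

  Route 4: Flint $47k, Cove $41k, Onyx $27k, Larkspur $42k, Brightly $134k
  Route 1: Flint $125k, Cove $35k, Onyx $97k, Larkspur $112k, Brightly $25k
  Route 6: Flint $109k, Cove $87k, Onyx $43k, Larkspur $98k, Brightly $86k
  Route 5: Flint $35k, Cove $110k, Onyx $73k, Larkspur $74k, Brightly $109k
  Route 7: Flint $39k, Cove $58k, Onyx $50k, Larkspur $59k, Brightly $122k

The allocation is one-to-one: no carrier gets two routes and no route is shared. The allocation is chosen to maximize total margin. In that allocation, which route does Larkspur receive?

Larkspur receives Route 6.

This is the linear assignment problem.
Optimal: Flint→Route 1 ($125k), Cove→Route 5 ($110k), Onyx→Route 7 ($50k), Larkspur→Route 6 ($98k), Brightly→Route 4 ($134k) — total 125+110+50+98+134 = $517k.
Every other assignment is strictly worse.
Larkspur's own top route is Route 1 ($112k), but forcing Larkspur→Route 1 and reassigning the rest optimally gives only $515k — worse by 2.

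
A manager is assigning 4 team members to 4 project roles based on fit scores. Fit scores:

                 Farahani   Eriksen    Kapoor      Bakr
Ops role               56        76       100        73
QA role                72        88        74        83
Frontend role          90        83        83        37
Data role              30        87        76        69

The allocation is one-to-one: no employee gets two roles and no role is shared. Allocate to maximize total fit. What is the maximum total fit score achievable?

Max total: 360 pts

Optimal: Farahani→Frontend role (90 pts), Eriksen→Data role (87 pts), Kapoor→Ops role (100 pts), Bakr→QA role (83 pts) — total 90+87+100+83 = 360 pts.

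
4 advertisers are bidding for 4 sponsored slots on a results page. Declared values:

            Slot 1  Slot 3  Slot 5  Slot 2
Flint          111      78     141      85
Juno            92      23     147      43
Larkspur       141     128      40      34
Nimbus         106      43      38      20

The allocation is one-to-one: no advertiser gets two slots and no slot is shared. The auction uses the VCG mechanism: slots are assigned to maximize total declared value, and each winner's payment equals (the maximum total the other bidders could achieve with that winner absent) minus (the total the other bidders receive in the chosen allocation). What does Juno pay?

Efficient allocation: Flint→Slot 2 ($85), Juno→Slot 5 ($147), Larkspur→Slot 3 ($128), Nimbus→Slot 1 ($106); total welfare W = $466.
Juno receives Slot 5 at value $147, so the others get W − 147 = $319.
Without Juno: best allocation of the remaining 3 bidders over all 4 slots is Flint→Slot 5 ($141), Larkspur→Slot 3 ($128), Nimbus→Slot 1 ($106), total $375.
VCG payment = (others' best without Juno) − (others' welfare with Juno) = 375 − 319 = $56.

Juno pays $56.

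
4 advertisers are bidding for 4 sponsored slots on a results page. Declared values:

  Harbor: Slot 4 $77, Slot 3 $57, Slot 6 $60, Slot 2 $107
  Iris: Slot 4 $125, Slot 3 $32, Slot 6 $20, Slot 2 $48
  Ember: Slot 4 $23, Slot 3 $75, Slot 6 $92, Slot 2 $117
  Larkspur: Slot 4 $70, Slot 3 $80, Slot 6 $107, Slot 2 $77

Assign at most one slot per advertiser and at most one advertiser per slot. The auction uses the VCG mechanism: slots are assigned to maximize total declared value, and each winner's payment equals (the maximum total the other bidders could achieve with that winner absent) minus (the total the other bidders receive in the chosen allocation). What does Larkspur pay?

Larkspur pays $17.

Efficient allocation: Harbor→Slot 2 ($107), Iris→Slot 4 ($125), Ember→Slot 3 ($75), Larkspur→Slot 6 ($107); total welfare W = $414.
Larkspur receives Slot 6 at value $107, so the others get W − 107 = $307.
Without Larkspur: best allocation of the remaining 3 bidders over all 4 slots is Harbor→Slot 2 ($107), Iris→Slot 4 ($125), Ember→Slot 6 ($92), total $324.
VCG payment = (others' best without Larkspur) − (others' welfare with Larkspur) = 324 − 307 = $17.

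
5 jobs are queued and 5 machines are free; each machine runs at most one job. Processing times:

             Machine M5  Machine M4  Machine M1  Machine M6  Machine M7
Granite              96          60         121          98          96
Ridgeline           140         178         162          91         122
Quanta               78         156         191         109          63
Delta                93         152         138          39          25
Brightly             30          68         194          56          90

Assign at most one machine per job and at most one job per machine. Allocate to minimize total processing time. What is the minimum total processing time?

Min total: 354 min

This is a one-to-one assignment (minimum-cost bipartite matching).
Optimal: Granite→Machine M4 (60 min), Ridgeline→Machine M1 (162 min), Quanta→Machine M7 (63 min), Delta→Machine M6 (39 min), Brightly→Machine M5 (30 min) — total 60+162+63+39+30 = 354 min.
Min-entry greedy (repeatedly take the single cheapest remaining cell) gives 397 min, worse by 43.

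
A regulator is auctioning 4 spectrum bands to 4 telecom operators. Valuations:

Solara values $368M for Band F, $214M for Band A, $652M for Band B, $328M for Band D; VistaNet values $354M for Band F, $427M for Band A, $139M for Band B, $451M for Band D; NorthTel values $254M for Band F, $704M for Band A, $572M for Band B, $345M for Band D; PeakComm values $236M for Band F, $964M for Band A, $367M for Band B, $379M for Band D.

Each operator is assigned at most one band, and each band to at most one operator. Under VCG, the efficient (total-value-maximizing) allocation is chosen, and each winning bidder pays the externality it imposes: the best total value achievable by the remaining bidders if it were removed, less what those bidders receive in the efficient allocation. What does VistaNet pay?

Efficient allocation: Solara→Band F ($368M), VistaNet→Band D ($451M), NorthTel→Band B ($572M), PeakComm→Band A ($964M); total welfare W = $2355M.
VistaNet receives Band D at value $451M, so the others get W − 451 = $1904M.
Without VistaNet: best allocation of the remaining 3 bidders over all 4 bands is Solara→Band B ($652M), NorthTel→Band D ($345M), PeakComm→Band A ($964M), total $1961M.
VCG payment = (others' best without VistaNet) − (others' welfare with VistaNet) = 1961 − 1904 = $57M.

VistaNet pays $57M.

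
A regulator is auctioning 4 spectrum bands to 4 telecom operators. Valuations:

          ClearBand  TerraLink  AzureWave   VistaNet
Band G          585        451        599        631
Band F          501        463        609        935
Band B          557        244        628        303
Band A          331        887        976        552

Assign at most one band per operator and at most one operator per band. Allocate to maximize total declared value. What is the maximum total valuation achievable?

Maximum total: $3035M

Treat this as an assignment problem: match each operator to one band.
Optimal: ClearBand→Band G ($585M), TerraLink→Band A ($887M), AzureWave→Band B ($628M), VistaNet→Band F ($935M) — total 585+887+628+935 = $3035M.
Max-entry greedy (repeatedly take the single best remaining cell) gives $2740M, worse by 295.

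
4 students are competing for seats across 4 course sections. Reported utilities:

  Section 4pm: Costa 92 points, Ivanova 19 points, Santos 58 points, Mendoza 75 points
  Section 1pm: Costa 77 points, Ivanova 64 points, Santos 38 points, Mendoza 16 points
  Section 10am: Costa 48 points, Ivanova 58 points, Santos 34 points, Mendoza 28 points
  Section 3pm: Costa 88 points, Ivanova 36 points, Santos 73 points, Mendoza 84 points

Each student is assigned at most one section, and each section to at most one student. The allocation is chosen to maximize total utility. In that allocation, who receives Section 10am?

Ivanova receives Section 10am.

This is the linear assignment problem.
Optimal: Costa→Section 1pm (77 points), Ivanova→Section 10am (58 points), Santos→Section 3pm (73 points), Mendoza→Section 4pm (75 points) — total 77+58+73+75 = 283 points.
Row-greedy (each student in turn takes its best remaining section) gives 257 points, worse by 26.
Ivanova's own top section is Section 1pm (64 points), but forcing Ivanova→Section 1pm and reassigning the rest optimally gives only 274 points — worse by 9.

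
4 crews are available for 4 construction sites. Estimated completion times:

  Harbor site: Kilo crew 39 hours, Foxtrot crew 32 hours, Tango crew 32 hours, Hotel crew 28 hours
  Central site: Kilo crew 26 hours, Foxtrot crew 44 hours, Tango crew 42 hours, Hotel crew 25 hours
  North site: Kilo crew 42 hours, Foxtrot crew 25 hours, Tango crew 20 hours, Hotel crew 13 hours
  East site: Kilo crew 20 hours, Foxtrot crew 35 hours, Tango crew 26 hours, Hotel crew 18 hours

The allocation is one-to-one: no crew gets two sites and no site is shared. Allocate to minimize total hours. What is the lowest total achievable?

Minimum total: 96 hours

Optimal: Kilo crew→Central site (26 hours), Foxtrot crew→Harbor site (32 hours), Tango crew→North site (20 hours), Hotel crew→East site (18 hours) — total 26+32+20+18 = 96 hours.
Column-greedy (each site in turn goes to its cheapest remaining crew) gives 109 hours, worse by 13.
Swapping Hotel crew↔Tango crew (Hotel crew→North site 13 hours, Tango crew→East site 26 hours) adds 1.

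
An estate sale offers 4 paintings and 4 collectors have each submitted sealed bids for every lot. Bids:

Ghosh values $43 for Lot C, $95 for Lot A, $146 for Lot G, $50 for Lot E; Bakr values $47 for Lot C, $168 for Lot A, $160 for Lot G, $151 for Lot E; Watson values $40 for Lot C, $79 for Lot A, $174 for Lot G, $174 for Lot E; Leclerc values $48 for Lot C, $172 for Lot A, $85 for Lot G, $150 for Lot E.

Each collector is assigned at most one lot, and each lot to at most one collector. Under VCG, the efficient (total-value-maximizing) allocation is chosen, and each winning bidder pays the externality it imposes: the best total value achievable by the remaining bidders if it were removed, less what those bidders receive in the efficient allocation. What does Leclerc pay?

Efficient allocation: Ghosh→Lot C ($43), Bakr→Lot G ($160), Watson→Lot E ($174), Leclerc→Lot A ($172); total welfare W = $549.
Leclerc receives Lot A at value $172, so the others get W − 172 = $377.
Without Leclerc: best allocation of the remaining 3 bidders over all 4 lots is Ghosh→Lot G ($146), Bakr→Lot A ($168), Watson→Lot E ($174), total $488.
VCG payment = (others' best without Leclerc) − (others' welfare with Leclerc) = 488 − 377 = $111.

Leclerc pays $111.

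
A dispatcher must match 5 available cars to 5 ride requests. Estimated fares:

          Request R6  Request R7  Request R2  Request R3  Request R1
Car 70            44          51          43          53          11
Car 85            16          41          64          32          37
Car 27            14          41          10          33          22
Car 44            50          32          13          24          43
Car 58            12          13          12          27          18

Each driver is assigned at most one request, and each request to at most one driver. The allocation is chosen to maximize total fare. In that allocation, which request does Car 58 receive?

Car 58 receives Request R1.

Optimal: Car 70→Request R3 ($53), Car 85→Request R2 ($64), Car 27→Request R7 ($41), Car 44→Request R6 ($50), Car 58→Request R1 ($18) — total 53+64+41+50+18 = $226.
Column-greedy (each request in turn goes to its best remaining driver) gives $216, worse by 10.
Car 58's own top request is Request R3 ($27), but forcing Car 58→Request R3 and reassigning the rest optimally gives only $219 — worse by 7.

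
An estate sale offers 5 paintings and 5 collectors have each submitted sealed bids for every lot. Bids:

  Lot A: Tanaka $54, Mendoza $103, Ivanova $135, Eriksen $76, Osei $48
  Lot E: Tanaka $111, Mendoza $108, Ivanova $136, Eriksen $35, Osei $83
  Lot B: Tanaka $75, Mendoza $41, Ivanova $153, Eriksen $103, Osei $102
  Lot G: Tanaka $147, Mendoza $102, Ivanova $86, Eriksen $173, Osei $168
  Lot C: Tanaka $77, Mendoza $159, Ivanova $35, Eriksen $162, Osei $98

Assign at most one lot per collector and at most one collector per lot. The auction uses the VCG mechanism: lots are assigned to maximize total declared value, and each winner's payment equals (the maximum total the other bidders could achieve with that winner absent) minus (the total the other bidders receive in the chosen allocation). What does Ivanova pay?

Efficient allocation: Tanaka→Lot E ($111), Mendoza→Lot A ($103), Ivanova→Lot B ($153), Eriksen→Lot C ($162), Osei→Lot G ($168); total welfare W = $697.
Ivanova receives Lot B at value $153, so the others get W − 153 = $544.
Without Ivanova: best allocation of the remaining 4 bidders over all 5 lots is Tanaka→Lot E ($111), Mendoza→Lot C ($159), Eriksen→Lot G ($173), Osei→Lot B ($102), total $545.
VCG payment = (others' best without Ivanova) − (others' welfare with Ivanova) = 545 − 544 = $1.

Ivanova pays $1.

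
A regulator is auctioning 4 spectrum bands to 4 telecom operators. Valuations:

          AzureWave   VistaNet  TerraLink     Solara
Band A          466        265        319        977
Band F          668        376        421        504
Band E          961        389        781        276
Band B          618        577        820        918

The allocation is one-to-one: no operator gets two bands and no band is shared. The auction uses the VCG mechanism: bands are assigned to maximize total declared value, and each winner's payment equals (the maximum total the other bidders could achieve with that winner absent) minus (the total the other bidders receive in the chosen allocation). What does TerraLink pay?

Efficient allocation: AzureWave→Band E ($961M), VistaNet→Band F ($376M), TerraLink→Band B ($820M), Solara→Band A ($977M); total welfare W = $3134M.
TerraLink receives Band B at value $820M, so the others get W − 820 = $2314M.
Without TerraLink: best allocation of the remaining 3 bidders over all 4 bands is AzureWave→Band E ($961M), VistaNet→Band B ($577M), Solara→Band A ($977M), total $2515M.
VCG payment = (others' best without TerraLink) − (others' welfare with TerraLink) = 2515 − 2314 = $201M.

TerraLink pays $201M.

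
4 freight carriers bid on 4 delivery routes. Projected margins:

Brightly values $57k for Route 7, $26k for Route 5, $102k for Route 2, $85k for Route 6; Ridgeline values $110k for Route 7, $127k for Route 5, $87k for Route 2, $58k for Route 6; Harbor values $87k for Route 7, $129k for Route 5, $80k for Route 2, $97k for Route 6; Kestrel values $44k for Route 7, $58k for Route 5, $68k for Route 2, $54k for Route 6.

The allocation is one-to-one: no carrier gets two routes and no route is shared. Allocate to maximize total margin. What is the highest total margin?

Maximum total: $395k

Optimal: Brightly→Route 2 ($102k), Ridgeline→Route 7 ($110k), Harbor→Route 5 ($129k), Kestrel→Route 6 ($54k) — total 102+110+129+54 = $395k.
Row-greedy (each carrier in turn takes its best remaining route) gives $370k, worse by 25.
No other one-to-one assignment exceeds $395k.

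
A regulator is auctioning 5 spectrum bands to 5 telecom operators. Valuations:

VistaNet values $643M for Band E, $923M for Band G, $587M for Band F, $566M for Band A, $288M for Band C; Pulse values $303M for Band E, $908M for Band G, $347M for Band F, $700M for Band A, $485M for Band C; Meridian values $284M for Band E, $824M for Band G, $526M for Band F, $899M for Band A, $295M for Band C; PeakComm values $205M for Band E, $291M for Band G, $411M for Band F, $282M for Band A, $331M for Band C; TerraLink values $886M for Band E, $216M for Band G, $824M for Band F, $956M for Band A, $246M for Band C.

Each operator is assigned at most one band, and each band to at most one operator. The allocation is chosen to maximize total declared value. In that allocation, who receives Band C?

This is a one-to-one assignment (maximum-weight bipartite matching).
Optimal: VistaNet→Band F ($587M), Pulse→Band G ($908M), Meridian→Band A ($899M), PeakComm→Band C ($331M), TerraLink→Band E ($886M) — total 587+908+899+331+886 = $3611M.
Row-greedy (each operator in turn takes its best remaining band) gives $3366M, worse by 245.
No other one-to-one assignment exceeds $3611M.
PeakComm's own top band is Band F ($411M), but forcing PeakComm→Band F and reassigning the rest optimally gives only $3604M — worse by 7.

PeakComm receives Band C.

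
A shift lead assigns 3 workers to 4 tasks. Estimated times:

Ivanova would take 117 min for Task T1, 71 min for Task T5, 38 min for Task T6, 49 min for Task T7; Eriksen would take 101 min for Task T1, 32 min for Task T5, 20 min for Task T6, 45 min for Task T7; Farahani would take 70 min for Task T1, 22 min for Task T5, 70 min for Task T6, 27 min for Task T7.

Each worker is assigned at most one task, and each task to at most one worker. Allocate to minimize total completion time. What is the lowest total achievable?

Optimal: Ivanova→Task T7 (49 min), Eriksen→Task T6 (20 min), Farahani→Task T5 (22 min) — total 49+20+22 = 91 min.
Swapping Eriksen↔Farahani (Eriksen→Task T5 32 min, Farahani→Task T6 70 min) adds 60.
No other one-to-one assignment undercuts 91 min.

Min total: 91 min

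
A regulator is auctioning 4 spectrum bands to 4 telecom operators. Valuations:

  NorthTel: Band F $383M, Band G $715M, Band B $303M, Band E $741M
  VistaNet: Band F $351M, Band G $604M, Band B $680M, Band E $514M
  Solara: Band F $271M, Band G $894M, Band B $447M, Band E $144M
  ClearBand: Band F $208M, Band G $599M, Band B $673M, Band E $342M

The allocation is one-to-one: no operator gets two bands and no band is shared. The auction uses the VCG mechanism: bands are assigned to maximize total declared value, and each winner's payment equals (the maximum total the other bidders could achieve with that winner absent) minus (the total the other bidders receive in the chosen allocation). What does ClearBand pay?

Efficient allocation: NorthTel→Band E ($741M), VistaNet→Band F ($351M), Solara→Band G ($894M), ClearBand→Band B ($673M); total welfare W = $2659M.
ClearBand receives Band B at value $673M, so the others get W − 673 = $1986M.
Without ClearBand: best allocation of the remaining 3 bidders over all 4 bands is NorthTel→Band E ($741M), VistaNet→Band B ($680M), Solara→Band G ($894M), total $2315M.
VCG payment = (others' best without ClearBand) − (others' welfare with ClearBand) = 2315 − 1986 = $329M.

ClearBand pays $329M.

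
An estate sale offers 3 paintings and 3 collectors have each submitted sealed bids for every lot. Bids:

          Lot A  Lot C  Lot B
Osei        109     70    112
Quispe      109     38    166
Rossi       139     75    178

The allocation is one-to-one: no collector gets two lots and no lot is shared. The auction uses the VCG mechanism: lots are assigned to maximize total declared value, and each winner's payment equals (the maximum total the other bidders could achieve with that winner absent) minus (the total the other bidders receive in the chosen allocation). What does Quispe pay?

Efficient allocation: Osei→Lot C ($70), Quispe→Lot B ($166), Rossi→Lot A ($139); total welfare W = $375.
Quispe receives Lot B at value $166, so the others get W − 166 = $209.
Without Quispe: best allocation of the remaining 2 bidders over all 3 lots is Osei→Lot A ($109), Rossi→Lot B ($178), total $287.
VCG payment = (others' best without Quispe) − (others' welfare with Quispe) = 287 − 209 = $78.

Quispe pays $78.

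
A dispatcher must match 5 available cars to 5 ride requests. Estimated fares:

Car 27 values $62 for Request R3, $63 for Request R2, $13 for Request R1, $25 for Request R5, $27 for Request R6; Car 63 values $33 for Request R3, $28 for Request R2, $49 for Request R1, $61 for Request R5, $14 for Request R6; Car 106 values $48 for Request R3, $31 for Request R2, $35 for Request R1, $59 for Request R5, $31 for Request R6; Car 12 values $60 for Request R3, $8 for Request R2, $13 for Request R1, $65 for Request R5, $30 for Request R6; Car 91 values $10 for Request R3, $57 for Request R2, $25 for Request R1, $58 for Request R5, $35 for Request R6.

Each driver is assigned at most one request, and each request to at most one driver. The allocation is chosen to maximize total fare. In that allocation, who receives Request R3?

Treat this as an assignment problem: match each driver to one request.
Optimal: Car 27→Request R2 ($63), Car 63→Request R1 ($49), Car 106→Request R5 ($59), Car 12→Request R3 ($60), Car 91→Request R6 ($35) — total 63+49+59+60+35 = $266.
Next-best assignment: Car 27→Request R3, Car 63→Request R1, Car 106→Request R6, Car 12→Request R5, Car 91→Request R2 = $264.
Swapping Car 106↔Car 27 (Car 106→Request R2 $31, Car 27→Request R5 $25) loses 66.
Car 12's own top request is Request R5 ($65), but forcing Car 12→Request R5 and reassigning the rest optimally gives only $264 — worse by 2.

Car 12 receives Request R3.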